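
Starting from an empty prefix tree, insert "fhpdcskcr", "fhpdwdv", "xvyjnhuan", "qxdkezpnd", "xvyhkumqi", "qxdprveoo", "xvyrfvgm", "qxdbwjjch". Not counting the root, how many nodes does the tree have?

Trace insertions, counting only characters that open a new branch:
  "fhpdcskcr" → 9 new (f, h, p, d, c, s, k, c, r)
  "fhpdwdv" → prefix "fhpd" already present; 3 new (w, d, v)
  "xvyjnhuan" → 9 new (x, v, y, j, n, h, u, a, n)
  "qxdkezpnd" → 9 new (q, x, d, k, e, z, p, n, d)
  "xvyhkumqi" → prefix "xvy" already present; 6 new (h, k, u, m, q, i)
  "qxdprveoo" → prefix "qxd" already present; 6 new (p, r, v, e, o, o)
  "xvyrfvgm" → prefix "xvy" already present; 5 new (r, f, v, g, m)
  "qxdbwjjch" → prefix "qxd" already present; 6 new (b, w, j, j, c, h)
Total nodes = 9 + 3 + 9 + 9 + 6 + 6 + 5 + 6 = 53

53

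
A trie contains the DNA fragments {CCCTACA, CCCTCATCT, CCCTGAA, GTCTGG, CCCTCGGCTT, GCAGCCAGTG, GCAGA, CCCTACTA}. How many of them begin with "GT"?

Walk to "GT"; the words in its subtree are exactly those with that prefix.
Matches: "GTCTGG"
Count: 1

1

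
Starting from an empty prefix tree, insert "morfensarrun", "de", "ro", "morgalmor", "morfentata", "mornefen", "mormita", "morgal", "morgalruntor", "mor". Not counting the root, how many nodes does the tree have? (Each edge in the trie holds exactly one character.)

41

Count nodes per top-level branch (shared prefixes stored once):
  'd'-branch (de): 2 nodes
  'm'-branch (mor, morfensarrun, morfentata, morgal, morgalmor, morgalruntor, mormita, mornefen): 37 nodes
  'r'-branch (ro): 2 nodes
Sum: 41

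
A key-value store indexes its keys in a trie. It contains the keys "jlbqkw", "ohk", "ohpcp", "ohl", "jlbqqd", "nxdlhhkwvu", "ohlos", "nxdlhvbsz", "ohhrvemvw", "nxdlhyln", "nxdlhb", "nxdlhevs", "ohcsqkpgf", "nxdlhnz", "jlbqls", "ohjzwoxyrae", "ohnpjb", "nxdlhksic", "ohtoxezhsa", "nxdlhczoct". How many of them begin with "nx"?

Filter for entries beginning with "nx":
Matches: "nxdlhb", "nxdlhczoct", "nxdlhevs", "nxdlhhkwvu", "nxdlhksic", "nxdlhnz", "nxdlhvbsz", "nxdlhyln"
Count: 8

8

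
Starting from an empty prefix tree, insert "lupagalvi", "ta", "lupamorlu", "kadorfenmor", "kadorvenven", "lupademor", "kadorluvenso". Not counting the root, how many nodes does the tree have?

45

Count nodes per top-level branch (shared prefixes stored once):
  'k'-branch (kadorfenmor, kadorluvenso, kadorvenven): 24 nodes
  'l'-branch (lupademor, lupagalvi, lupamorlu): 19 nodes
  't'-branch (ta): 2 nodes
Sum: 45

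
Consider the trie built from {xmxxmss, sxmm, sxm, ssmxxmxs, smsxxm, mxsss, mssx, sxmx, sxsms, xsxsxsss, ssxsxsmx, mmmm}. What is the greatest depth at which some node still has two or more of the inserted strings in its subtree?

3

Equivalently: take the maximum, over all pairs, of their longest common prefix length.
e.g. "sxm" and "sxmm" share the prefix "sxm" of length 3; no pair shares a longer one.
Longest shared-prefix length: 3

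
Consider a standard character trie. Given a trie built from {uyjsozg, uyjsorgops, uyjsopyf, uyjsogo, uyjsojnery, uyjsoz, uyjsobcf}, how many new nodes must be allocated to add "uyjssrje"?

4

The longest prefix of "uyjssrje" already in the trie is "uyjs" (length 4).
So 8 − 4 = 4 new nodes.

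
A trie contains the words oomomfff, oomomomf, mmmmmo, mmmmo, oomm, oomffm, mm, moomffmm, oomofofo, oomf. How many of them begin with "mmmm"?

2

Walk to "mmmm"; the words in its subtree are exactly those with that prefix.
Matches: "mmmmmo", "mmmmo"
Count: 2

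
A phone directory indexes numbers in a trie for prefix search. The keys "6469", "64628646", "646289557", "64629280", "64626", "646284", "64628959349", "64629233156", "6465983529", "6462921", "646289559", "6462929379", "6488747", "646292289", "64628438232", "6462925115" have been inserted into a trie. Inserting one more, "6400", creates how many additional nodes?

2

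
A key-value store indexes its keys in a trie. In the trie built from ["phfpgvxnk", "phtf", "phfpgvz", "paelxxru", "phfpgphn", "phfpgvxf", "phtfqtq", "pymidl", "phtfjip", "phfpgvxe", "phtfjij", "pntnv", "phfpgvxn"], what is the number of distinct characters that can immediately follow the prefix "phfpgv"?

Follow the path "phfpgv" to its node, then look at its outgoing edges.
Distinct next characters after "phfpgv": x, z.
That node has 2 child edges.

2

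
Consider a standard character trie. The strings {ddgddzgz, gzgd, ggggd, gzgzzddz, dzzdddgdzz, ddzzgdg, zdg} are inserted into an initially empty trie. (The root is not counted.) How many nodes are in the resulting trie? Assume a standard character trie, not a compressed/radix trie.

Count nodes per top-level branch (shared prefixes stored once):
  'd'-branch (ddgddzgz, ddzzgdg, dzzdddgdzz): 22 nodes
  'g'-branch (ggggd, gzgd, gzgzzddz): 13 nodes
  'z'-branch (zdg): 3 nodes
Sum: 38

38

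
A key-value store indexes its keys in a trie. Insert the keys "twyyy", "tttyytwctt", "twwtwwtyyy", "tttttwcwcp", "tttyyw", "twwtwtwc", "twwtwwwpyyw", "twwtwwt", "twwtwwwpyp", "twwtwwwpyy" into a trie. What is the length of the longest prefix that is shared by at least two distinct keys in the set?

Look for the deepest trie node that still has at least two words in its subtree.
e.g. "twwtwwwpyy" and "twwtwwwpyyw" share the prefix "twwtwwwpyy" of length 10; no pair shares a longer one.
Longest shared-prefix length: 10

10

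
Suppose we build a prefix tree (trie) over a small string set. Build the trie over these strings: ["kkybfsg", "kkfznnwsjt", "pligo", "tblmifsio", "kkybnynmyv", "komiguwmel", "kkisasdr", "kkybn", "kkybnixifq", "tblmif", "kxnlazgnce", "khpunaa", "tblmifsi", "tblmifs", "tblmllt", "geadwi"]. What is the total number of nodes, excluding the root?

For each word, the new-node count is its length minus the longest prefix already in the trie:
  "kkybfsg" → 7 new (k, k, y, b, f, s, g)
  "kkfznnwsjt" → prefix "kk" already present; 8 new (f, z, n, n, w, s, j, t)
  "pligo" → 5 new (p, l, i, g, o)
  "tblmifsio" → 9 new (t, b, l, m, i, f, s, i, o)
  "kkybnynmyv" → prefix "kkyb" already present; 6 new (n, y, n, m, y, v)
  "komiguwmel" → prefix "k" already present; 9 new (o, m, i, g, u, w, m, e, l)
  "kkisasdr" → prefix "kk" already present; 6 new (i, s, a, s, d, r)
  "kkybn" → prefix "kkybn" already present; 0 new (none)
  "kkybnixifq" → prefix "kkybn" already present; 5 new (i, x, i, f, q)
  "tblmif" → prefix "tblmif" already present; 0 new (none)
  "kxnlazgnce" → prefix "k" already present; 9 new (x, n, l, a, z, g, n, c, e)
  "khpunaa" → prefix "k" already present; 6 new (h, p, u, n, a, a)
  "tblmifsi" → prefix "tblmifsi" already present; 0 new (none)
  "tblmifs" → prefix "tblmifs" already present; 0 new (none)
  "tblmllt" → prefix "tblm" already present; 3 new (l, l, t)
  "geadwi" → 6 new (g, e, a, d, w, i)
Total nodes = 7 + 8 + 5 + 9 + 6 + 9 + 6 + 0 + 5 + 0 + 9 + 6 + 0 + 0 + 3 + 6 = 79

79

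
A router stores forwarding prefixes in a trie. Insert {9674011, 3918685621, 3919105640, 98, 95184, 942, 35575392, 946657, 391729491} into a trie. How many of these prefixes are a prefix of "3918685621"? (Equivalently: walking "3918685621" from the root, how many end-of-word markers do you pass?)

1

Check each prefix of "3918685621" against the stored set — each match is an end-marker on the path.
Prefixes of the query that are stored words: "3918685621"
Count: 1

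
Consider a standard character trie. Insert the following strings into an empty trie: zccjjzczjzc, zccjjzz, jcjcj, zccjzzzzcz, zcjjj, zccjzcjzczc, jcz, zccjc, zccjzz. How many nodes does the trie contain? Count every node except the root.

34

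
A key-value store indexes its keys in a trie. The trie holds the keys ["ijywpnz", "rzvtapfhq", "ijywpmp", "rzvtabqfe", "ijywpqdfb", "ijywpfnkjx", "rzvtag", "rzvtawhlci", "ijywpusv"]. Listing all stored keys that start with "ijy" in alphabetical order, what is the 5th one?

ijywpusv

Filter for "ijy…" and sort: "ijywpfnkjx", "ijywpmp", "ijywpnz", "ijywpqdfb", "ijywpusv"
Position 5: ijywpusv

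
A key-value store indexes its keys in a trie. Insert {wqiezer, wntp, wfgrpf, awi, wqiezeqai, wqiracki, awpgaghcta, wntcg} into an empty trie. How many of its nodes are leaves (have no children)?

Leaves are exactly the stored words that no other stored word extends.
Those words: "awi", "awpgaghcta", "wfgrpf", "wntcg", "wntp", "wqiezeqai", "wqiezer", "wqiracki"
Leaf count: 8

8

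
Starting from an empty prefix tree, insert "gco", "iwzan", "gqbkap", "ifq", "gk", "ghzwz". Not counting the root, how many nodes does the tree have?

20

Insert word by word; a character creates a node only if that edge doesn't already exist:
  "gco" → 3 new (g, c, o)
  "iwzan" → 5 new (i, w, z, a, n)
  "gqbkap" → prefix "g" already present; 5 new (q, b, k, a, p)
  "ifq" → prefix "i" already present; 2 new (f, q)
  "gk" → prefix "g" already present; 1 new (k)
  "ghzwz" → prefix "g" already present; 4 new (h, z, w, z)
Total nodes = 3 + 5 + 5 + 2 + 1 + 4 = 20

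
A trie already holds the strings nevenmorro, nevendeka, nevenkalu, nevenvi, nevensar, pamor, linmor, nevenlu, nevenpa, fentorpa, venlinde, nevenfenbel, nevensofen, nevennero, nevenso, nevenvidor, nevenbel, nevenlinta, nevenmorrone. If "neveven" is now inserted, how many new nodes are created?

3

Walking "neveven" from the root, the first 4 characters ("neve") follow existing edges; "v" is the first miss.
So 7 − 4 = 3 new nodes.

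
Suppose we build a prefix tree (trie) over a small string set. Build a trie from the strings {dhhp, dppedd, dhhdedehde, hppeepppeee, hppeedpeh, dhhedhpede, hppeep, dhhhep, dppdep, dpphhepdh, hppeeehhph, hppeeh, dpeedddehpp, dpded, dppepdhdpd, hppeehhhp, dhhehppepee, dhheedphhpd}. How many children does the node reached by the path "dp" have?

3

Walk "dp" from the root, arriving at one node.
Characters that immediately follow "dp" among the stored strings: {d, e, p}.
That node has 3 child edges.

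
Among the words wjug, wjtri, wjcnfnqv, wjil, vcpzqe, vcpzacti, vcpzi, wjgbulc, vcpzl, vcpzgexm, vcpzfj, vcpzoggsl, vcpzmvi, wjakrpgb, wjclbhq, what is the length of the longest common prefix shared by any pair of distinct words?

The deepest shared node is where two words last agree before diverging.
e.g. "vcpzacti" and "vcpzfj" share the prefix "vcpz" of length 4; no pair shares a longer one.
Longest shared-prefix length: 4

4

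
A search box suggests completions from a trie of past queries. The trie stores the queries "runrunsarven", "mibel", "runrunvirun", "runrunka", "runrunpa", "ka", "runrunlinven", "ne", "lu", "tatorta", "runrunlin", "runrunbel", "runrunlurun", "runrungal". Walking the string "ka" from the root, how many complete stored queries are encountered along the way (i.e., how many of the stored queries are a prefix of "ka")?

Walk "ka" from the root; an end-of-word marker is hit whenever a stored word is a prefix of "ka".
Prefixes of the query that are stored words: "ka"
Count: 1

1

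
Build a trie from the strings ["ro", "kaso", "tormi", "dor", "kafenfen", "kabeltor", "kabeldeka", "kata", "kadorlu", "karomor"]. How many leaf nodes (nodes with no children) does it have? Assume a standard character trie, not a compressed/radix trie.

Leaves are exactly the stored words that no other stored word extends.
Those words: "dor", "kabeldeka", "kabeltor", "kadorlu", "kafenfen", "karomor", "kaso", "kata", "ro", "tormi"
Leaf count: 10

10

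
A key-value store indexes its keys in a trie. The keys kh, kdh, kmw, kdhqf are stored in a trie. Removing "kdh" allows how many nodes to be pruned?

After clearing the end-marker at "kdh", prune upward until reaching a node still needed by another word.
Every node on "kdh" is still needed (e.g. by "kdhqf"), so nothing is freed.
Nodes removed: 0

0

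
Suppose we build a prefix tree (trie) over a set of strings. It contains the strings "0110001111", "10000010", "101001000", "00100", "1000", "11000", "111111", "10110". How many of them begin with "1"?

6

Filter for entries beginning with "1":
Matches: "1000", "10000010", "101001000", "10110", "11000", "111111"
Count: 6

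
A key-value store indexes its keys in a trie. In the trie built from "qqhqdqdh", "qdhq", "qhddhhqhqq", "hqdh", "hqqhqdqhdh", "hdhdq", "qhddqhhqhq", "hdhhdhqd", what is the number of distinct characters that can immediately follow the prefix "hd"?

1

Walk "hd" from the root, arriving at one node.
Characters that immediately follow "hd" among the stored strings: {h}.
That node has 1 child edge.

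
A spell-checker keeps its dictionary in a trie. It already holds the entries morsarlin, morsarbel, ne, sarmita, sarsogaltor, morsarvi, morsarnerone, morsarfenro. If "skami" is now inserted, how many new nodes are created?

4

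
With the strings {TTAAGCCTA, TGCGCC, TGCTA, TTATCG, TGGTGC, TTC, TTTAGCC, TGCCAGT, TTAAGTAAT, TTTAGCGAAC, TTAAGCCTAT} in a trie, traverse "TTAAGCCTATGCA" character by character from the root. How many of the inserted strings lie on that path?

2

Traverse "TTAAGCCTATGCA" character by character; count nodes along the way that are marked as word ends.
Prefixes of the query that are stored words: "TTAAGCCTA", "TTAAGCCTAT"
Count: 2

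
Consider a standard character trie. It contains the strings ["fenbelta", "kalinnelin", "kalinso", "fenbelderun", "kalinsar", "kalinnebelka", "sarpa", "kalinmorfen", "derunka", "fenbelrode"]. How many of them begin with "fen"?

3

Filter for entries beginning with "fen":
Matches: "fenbelderun", "fenbelrode", "fenbelta"
Count: 3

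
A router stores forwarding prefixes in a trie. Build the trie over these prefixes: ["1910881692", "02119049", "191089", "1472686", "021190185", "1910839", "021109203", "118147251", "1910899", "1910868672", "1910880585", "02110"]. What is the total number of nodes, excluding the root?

53

Insert word by word; a character creates a node only if that edge doesn't already exist:
  "1910881692" → 10 new (1, 9, 1, 0, 8, 8, 1, 6, 9, 2)
  "02119049" → 8 new (0, 2, 1, 1, 9, 0, 4, 9)
  "191089" → prefix "19108" already present; 1 new (9)
  "1472686" → prefix "1" already present; 6 new (4, 7, 2, 6, 8, 6)
  "021190185" → prefix "021190" already present; 3 new (1, 8, 5)
  "1910839" → prefix "19108" already present; 2 new (3, 9)
  "021109203" → prefix "0211" already present; 5 new (0, 9, 2, 0, 3)
  "118147251" → prefix "1" already present; 8 new (1, 8, 1, 4, 7, 2, 5, 1)
  "1910899" → prefix "191089" already present; 1 new (9)
  "1910868672" → prefix "19108" already present; 5 new (6, 8, 6, 7, 2)
  "1910880585" → prefix "191088" already present; 4 new (0, 5, 8, 5)
  "02110" → prefix "02110" already present; 0 new (none)
Total nodes = 10 + 8 + 1 + 6 + 3 + 2 + 5 + 8 + 1 + 5 + 4 + 0 = 53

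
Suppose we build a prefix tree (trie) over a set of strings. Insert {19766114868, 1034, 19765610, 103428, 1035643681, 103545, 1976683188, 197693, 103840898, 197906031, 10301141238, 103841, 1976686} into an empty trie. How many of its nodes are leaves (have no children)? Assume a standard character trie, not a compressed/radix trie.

12

A leaf is a node with no children — equivalently, the end of a word that is not a proper prefix of any other stored word.
Those words: "10301141238", "103428", "103545", "1035643681", "103840898", "103841", "19765610", "19766114868", "1976683188", "1976686", "197693", "197906031"
Leaf count: 12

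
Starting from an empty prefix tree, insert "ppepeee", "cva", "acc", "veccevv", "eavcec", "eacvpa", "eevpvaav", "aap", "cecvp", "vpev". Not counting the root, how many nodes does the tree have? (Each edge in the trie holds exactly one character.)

Count nodes per top-level branch (shared prefixes stored once):
  'a'-branch (aap, acc): 5 nodes
  'c'-branch (cecvp, cva): 7 nodes
  'e'-branch (eacvpa, eavcec, eevpvaav): 17 nodes
  'p'-branch (ppepeee): 7 nodes
  'v'-branch (veccevv, vpev): 10 nodes
Sum: 46

46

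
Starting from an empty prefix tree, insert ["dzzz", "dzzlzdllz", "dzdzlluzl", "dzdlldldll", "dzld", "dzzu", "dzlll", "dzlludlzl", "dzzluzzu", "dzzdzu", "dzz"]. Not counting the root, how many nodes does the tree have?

41

Count nodes per top-level branch (shared prefixes stored once):
  'd'-branch (dzdlldldll, dzdzlluzl, dzld, dzlll, dzlludlzl, dzz, dzzdzu, dzzluzzu, dzzlzdllz, dzzu, dzzz): 41 nodes
Sum: 41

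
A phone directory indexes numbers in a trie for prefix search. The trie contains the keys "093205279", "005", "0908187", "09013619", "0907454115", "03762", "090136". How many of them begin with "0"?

7

Traverse to the node for "0", then collect every word in that subtree.
Words under "0": 005, 03762, 090136, 09013619, 0907454115, 0908187, 093205279
Count: 7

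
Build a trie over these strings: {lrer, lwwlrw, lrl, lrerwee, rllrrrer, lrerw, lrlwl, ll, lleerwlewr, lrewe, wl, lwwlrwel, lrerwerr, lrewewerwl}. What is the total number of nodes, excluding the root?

For each word, the new-node count is its length minus the longest prefix already in the trie:
  "lrer" → 4 new (l, r, e, r)
  "lwwlrw" → prefix "l" already present; 5 new (w, w, l, r, w)
  "lrl" → prefix "lr" already present; 1 new (l)
  "lrerwee" → prefix "lrer" already present; 3 new (w, e, e)
  "rllrrrer" → 8 new (r, l, l, r, r, r, e, r)
  "lrerw" → prefix "lrerw" already present; 0 new (none)
  "lrlwl" → prefix "lrl" already present; 2 new (w, l)
  "ll" → prefix "l" already present; 1 new (l)
  "lleerwlewr" → prefix "ll" already present; 8 new (e, e, r, w, l, e, w, r)
  "lrewe" → prefix "lre" already present; 2 new (w, e)
  "wl" → 2 new (w, l)
  "lwwlrwel" → prefix "lwwlrw" already present; 2 new (e, l)
  "lrerwerr" → prefix "lrerwe" already present; 2 new (r, r)
  "lrewewerwl" → prefix "lrewe" already present; 5 new (w, e, r, w, l)
Total nodes = 4 + 5 + 1 + 3 + 8 + 0 + 2 + 1 + 8 + 2 + 2 + 2 + 2 + 5 = 45

45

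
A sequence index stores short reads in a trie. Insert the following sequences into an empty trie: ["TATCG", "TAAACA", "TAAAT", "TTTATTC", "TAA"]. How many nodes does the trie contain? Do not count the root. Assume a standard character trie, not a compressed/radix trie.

16

Insert word by word; a character creates a node only if that edge doesn't already exist:
  "TATCG" → 5 new (T, A, T, C, G)
  "TAAACA" → prefix "TA" already present; 4 new (A, A, C, A)
  "TAAAT" → prefix "TAAA" already present; 1 new (T)
  "TTTATTC" → prefix "T" already present; 6 new (T, T, A, T, T, C)
  "TAA" → prefix "TAA" already present; 0 new (none)
Total nodes = 5 + 4 + 1 + 6 + 0 = 16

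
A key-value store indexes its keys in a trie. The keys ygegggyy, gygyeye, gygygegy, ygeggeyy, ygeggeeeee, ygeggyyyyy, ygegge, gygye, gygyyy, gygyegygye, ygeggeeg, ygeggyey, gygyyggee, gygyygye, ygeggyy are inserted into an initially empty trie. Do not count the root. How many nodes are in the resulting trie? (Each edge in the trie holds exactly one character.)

47

Trace insertions, counting only characters that open a new branch:
  "ygegggyy" → 8 new (y, g, e, g, g, g, y, y)
  "gygyeye" → 7 new (g, y, g, y, e, y, e)
  "gygygegy" → prefix "gygy" already present; 4 new (g, e, g, y)
  "ygeggeyy" → prefix "ygegg" already present; 3 new (e, y, y)
  "ygeggeeeee" → prefix "ygegge" already present; 4 new (e, e, e, e)
  "ygeggyyyyy" → prefix "ygegg" already present; 5 new (y, y, y, y, y)
  "ygegge" → prefix "ygegge" already present; 0 new (none)
  "gygye" → prefix "gygye" already present; 0 new (none)
  "gygyyy" → prefix "gygy" already present; 2 new (y, y)
  "gygyegygye" → prefix "gygye" already present; 5 new (g, y, g, y, e)
  "ygeggeeg" → prefix "ygeggee" already present; 1 new (g)
  "ygeggyey" → prefix "ygeggy" already present; 2 new (e, y)
  "gygyyggee" → prefix "gygyy" already present; 4 new (g, g, e, e)
  "gygyygye" → prefix "gygyyg" already present; 2 new (y, e)
  "ygeggyy" → prefix "ygeggyy" already present; 0 new (none)
Total nodes = 8 + 7 + 4 + 3 + 4 + 5 + 0 + 0 + 2 + 5 + 1 + 2 + 4 + 2 + 0 = 47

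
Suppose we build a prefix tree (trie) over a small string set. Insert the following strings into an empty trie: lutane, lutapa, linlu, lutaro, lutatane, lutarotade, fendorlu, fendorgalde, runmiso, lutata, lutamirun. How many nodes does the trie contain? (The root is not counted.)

For each word, the new-node count is its length minus the longest prefix already in the trie:
  "lutane" → 6 new (l, u, t, a, n, e)
  "lutapa" → prefix "luta" already present; 2 new (p, a)
  "linlu" → prefix "l" already present; 4 new (i, n, l, u)
  "lutaro" → prefix "luta" already present; 2 new (r, o)
  "lutatane" → prefix "luta" already present; 4 new (t, a, n, e)
  "lutarotade" → prefix "lutaro" already present; 4 new (t, a, d, e)
  "fendorlu" → 8 new (f, e, n, d, o, r, l, u)
  "fendorgalde" → prefix "fendor" already present; 5 new (g, a, l, d, e)
  "runmiso" → 7 new (r, u, n, m, i, s, o)
  "lutata" → prefix "lutata" already present; 0 new (none)
  "lutamirun" → prefix "luta" already present; 5 new (m, i, r, u, n)
Total nodes = 6 + 2 + 4 + 2 + 4 + 4 + 8 + 5 + 7 + 0 + 5 = 47

47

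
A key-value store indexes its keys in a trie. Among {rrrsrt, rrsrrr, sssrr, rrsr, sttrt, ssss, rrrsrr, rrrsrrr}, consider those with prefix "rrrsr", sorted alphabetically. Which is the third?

Filter for "rrrsr…" and sort: "rrrsrr", "rrrsrrr", "rrrsrt"
The 3rd is rrrsrt.

rrrsrt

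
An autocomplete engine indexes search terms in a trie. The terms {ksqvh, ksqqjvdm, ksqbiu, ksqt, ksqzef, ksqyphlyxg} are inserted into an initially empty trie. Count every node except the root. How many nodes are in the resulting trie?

24

Insert word by word; a character creates a node only if that edge doesn't already exist:
  "ksqvh" → 5 new (k, s, q, v, h)
  "ksqqjvdm" → prefix "ksq" already present; 5 new (q, j, v, d, m)
  "ksqbiu" → prefix "ksq" already present; 3 new (b, i, u)
  "ksqt" → prefix "ksq" already present; 1 new (t)
  "ksqzef" → prefix "ksq" already present; 3 new (z, e, f)
  "ksqyphlyxg" → prefix "ksq" already present; 7 new (y, p, h, l, y, x, g)
Total nodes = 5 + 5 + 3 + 1 + 3 + 7 = 24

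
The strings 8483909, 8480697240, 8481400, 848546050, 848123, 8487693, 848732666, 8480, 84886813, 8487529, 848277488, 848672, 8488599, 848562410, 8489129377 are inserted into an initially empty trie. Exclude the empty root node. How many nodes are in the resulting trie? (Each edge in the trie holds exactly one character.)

Count nodes per top-level branch (shared prefixes stored once):
  '8'-branch (8480, 8480697240, 848123, 8481400, 848277488, 8483909, 848546050, 848562410, 848672, 848732666, 8487529, 8487693, 8488599, 84886813, 8489129377): 67 nodes
Sum: 67

67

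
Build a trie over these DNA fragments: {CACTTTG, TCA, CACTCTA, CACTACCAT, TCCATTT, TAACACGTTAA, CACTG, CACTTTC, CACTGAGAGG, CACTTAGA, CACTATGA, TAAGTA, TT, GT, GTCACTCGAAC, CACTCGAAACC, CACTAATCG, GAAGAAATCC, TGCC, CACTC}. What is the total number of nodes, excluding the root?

For each word, the new-node count is its length minus the longest prefix already in the trie:
  "CACTTTG" → 7 new (C, A, C, T, T, T, G)
  "TCA" → 3 new (T, C, A)
  "CACTCTA" → prefix "CACT" already present; 3 new (C, T, A)
  "CACTACCAT" → prefix "CACT" already present; 5 new (A, C, C, A, T)
  "TCCATTT" → prefix "TC" already present; 5 new (C, A, T, T, T)
  "TAACACGTTAA" → prefix "T" already present; 10 new (A, A, C, A, C, G, T, T, A, A)
  "CACTG" → prefix "CACT" already present; 1 new (G)
  "CACTTTC" → prefix "CACTTT" already present; 1 new (C)
  "CACTGAGAGG" → prefix "CACTG" already present; 5 new (A, G, A, G, G)
  "CACTTAGA" → prefix "CACTT" already present; 3 new (A, G, A)
  "CACTATGA" → prefix "CACTA" already present; 3 new (T, G, A)
  "TAAGTA" → prefix "TAA" already present; 3 new (G, T, A)
  "TT" → prefix "T" already present; 1 new (T)
  "GT" → 2 new (G, T)
  "GTCACTCGAAC" → prefix "GT" already present; 9 new (C, A, C, T, C, G, A, A, C)
  "CACTCGAAACC" → prefix "CACTC" already present; 6 new (G, A, A, A, C, C)
  "CACTAATCG" → prefix "CACTA" already present; 4 new (A, T, C, G)
  "GAAGAAATCC" → prefix "G" already present; 9 new (A, A, G, A, A, A, T, C, C)
  "TGCC" → prefix "T" already present; 3 new (G, C, C)
  "CACTC" → prefix "CACTC" already present; 0 new (none)
Total nodes = 7 + 3 + 3 + 5 + 5 + 10 + 1 + 1 + 5 + 3 + 3 + 3 + 1 + 2 + 9 + 6 + 4 + 9 + 3 + 0 = 83

83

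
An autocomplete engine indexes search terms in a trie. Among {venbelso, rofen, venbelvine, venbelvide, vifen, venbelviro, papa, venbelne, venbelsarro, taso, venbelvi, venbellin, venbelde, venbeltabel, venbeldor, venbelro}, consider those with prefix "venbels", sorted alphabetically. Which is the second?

venbelso

DFS of the "venbels" subtree visits, in order: "venbelsarro", "venbelso"
The 2nd is venbelso.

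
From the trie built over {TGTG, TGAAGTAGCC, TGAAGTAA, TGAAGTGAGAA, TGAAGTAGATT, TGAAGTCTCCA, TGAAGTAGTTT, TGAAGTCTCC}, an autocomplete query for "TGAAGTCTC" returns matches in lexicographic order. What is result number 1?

Words with prefix "TGAAGTCTC", in lexicographic order: "TGAAGTCTCC", "TGAAGTCTCCA"
Position 1: TGAAGTCTCC

TGAAGTCTCC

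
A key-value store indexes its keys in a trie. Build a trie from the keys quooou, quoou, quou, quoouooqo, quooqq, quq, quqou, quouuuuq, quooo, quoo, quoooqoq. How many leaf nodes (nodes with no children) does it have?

A leaf is a node with no children — equivalently, the end of a word that is not a proper prefix of any other stored word.
Those words: "quoooqoq", "quooou", "quooqq", "quoouooqo", "quouuuuq", "quqou"
Leaf count: 6

6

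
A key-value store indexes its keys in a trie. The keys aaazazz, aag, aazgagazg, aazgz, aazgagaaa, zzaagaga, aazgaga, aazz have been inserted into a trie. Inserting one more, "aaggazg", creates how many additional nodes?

"aag" is already a path in the trie; the remaining "gazg" must be added.
New nodes needed: |"aaggazg"| − 3 = 7 − 3 = 4.

4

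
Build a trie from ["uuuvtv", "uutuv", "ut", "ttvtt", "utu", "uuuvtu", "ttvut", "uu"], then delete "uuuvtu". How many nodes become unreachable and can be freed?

1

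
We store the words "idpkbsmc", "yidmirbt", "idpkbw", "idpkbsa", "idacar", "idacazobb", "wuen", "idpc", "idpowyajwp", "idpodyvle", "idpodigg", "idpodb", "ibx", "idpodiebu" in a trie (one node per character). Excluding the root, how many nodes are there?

52

Count nodes per top-level branch (shared prefixes stored once):
  'i'-branch (ibx, idacar, idacazobb, idpc, idpkbsa, idpkbsmc, idpkbw, idpodb, idpodiebu, idpodigg, idpodyvle, idpowyajwp): 40 nodes
  'w'-branch (wuen): 4 nodes
  'y'-branch (yidmirbt): 8 nodes
Sum: 52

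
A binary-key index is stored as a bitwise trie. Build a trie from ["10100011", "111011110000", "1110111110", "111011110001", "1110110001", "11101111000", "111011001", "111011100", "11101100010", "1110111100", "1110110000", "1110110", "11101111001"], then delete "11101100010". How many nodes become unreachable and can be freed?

1

A node on "11101100010"'s path can go only if nothing else ends at it or branches off below it.
The suffix "0" (1 node) is used only by "11101100010"; "1110110001" is itself a stored word, so pruning stops there.
Nodes removed: 1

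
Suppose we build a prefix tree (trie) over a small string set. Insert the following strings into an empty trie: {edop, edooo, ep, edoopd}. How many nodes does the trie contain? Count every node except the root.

Count nodes per top-level branch (shared prefixes stored once):
  'e'-branch (edooo, edoopd, edop, ep): 9 nodes
Sum: 9

9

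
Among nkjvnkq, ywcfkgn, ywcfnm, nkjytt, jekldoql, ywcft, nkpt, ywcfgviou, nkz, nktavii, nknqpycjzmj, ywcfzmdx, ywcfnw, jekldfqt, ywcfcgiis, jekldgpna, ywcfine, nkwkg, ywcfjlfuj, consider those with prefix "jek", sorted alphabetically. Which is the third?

jekldoql

Words with prefix "jek", in lexicographic order: "jekldfqt", "jekldgpna", "jekldoql"
Position 3: jekldoql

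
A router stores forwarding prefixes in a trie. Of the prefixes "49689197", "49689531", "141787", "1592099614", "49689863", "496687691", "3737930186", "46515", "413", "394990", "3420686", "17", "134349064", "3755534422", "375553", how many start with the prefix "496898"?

1

Traverse to the node for "496898", then collect every word in that subtree.
Matches: "49689863"
Count: 1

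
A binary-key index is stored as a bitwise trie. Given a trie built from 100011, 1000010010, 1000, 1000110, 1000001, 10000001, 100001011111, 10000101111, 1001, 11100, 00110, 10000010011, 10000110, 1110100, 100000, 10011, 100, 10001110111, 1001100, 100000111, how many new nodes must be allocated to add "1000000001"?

3

The longest prefix of "1000000001" already in the trie is "1000000" (length 7).
So 10 − 7 = 3 new nodes.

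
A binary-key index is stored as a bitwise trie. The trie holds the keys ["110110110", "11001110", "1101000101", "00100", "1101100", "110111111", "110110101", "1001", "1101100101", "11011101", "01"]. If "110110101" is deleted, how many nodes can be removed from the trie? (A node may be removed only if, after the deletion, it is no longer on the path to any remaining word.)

2

After clearing the end-marker at "110110101", prune upward until reaching a node still needed by another word.
The suffix "01" (2 nodes) is used only by "110110101"; the node for "1101101" still has the child "1", so pruning stops there.
Nodes removed: 2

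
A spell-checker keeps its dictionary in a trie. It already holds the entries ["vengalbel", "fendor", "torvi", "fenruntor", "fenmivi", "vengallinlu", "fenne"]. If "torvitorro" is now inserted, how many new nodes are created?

5

The longest prefix of "torvitorro" already in the trie is "torvi" (length 5).
So 10 − 5 = 5 new nodes.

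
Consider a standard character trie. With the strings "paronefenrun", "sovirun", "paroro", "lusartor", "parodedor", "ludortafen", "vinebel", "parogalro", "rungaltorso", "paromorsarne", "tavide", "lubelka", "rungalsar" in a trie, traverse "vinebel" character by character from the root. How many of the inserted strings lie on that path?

Traverse "vinebel" character by character; count nodes along the way that are marked as word ends.
Prefixes of the query that are stored words: "vinebel"
Count: 1

1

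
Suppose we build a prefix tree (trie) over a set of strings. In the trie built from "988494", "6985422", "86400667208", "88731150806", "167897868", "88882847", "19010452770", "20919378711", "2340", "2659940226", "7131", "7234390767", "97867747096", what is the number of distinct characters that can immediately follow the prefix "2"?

Walk "2" from the root, arriving at one node.
Characters that immediately follow "2" among the stored strings: {0, 3, 6}.
That node has 3 child edges.

3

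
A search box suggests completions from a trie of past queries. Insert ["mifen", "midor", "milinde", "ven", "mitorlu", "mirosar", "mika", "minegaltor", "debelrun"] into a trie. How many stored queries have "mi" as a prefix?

Filter for entries beginning with "mi":
Words under "mi": midor, mifen, mika, milinde, minegaltor, mirosar, mitorlu
Count: 7

7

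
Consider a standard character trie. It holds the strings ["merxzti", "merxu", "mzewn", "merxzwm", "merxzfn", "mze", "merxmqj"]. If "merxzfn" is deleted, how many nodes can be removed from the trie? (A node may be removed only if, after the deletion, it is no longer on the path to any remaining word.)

A node on "merxzfn"'s path can go only if nothing else ends at it or branches off below it.
The suffix "fn" (2 nodes) is used only by "merxzfn"; the node for "merxz" still has the child "t", so pruning stops there.
Nodes removed: 2

2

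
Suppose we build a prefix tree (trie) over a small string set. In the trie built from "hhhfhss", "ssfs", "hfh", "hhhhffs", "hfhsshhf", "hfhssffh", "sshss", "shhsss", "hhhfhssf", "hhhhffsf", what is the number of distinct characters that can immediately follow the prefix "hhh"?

Walk "hhh" from the root, arriving at one node.
Characters that immediately follow "hhh" among the stored strings: {f, h}.
That node has 2 child edges.

2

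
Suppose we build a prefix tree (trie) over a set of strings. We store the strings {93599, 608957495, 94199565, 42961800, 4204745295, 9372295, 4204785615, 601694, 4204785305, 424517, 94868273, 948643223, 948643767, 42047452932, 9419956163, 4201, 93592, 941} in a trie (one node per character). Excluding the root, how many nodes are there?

Trace insertions, counting only characters that open a new branch:
  "93599" → 5 new (9, 3, 5, 9, 9)
  "608957495" → 9 new (6, 0, 8, 9, 5, 7, 4, 9, 5)
  "94199565" → prefix "9" already present; 7 new (4, 1, 9, 9, 5, 6, 5)
  "42961800" → 8 new (4, 2, 9, 6, 1, 8, 0, 0)
  "4204745295" → prefix "42" already present; 8 new (0, 4, 7, 4, 5, 2, 9, 5)
  "9372295" → prefix "93" already present; 5 new (7, 2, 2, 9, 5)
  "4204785615" → prefix "42047" already present; 5 new (8, 5, 6, 1, 5)
  "601694" → prefix "60" already present; 4 new (1, 6, 9, 4)
  "4204785305" → prefix "4204785" already present; 3 new (3, 0, 5)
  "424517" → prefix "42" already present; 4 new (4, 5, 1, 7)
  "94868273" → prefix "94" already present; 6 new (8, 6, 8, 2, 7, 3)
  "948643223" → prefix "9486" already present; 5 new (4, 3, 2, 2, 3)
  "948643767" → prefix "948643" already present; 3 new (7, 6, 7)
  "42047452932" → prefix "420474529" already present; 2 new (3, 2)
  "9419956163" → prefix "9419956" already present; 3 new (1, 6, 3)
  "4201" → prefix "420" already present; 1 new (1)
  "93592" → prefix "9359" already present; 1 new (2)
  "941" → prefix "941" already present; 0 new (none)
Total nodes = 5 + 9 + 7 + 8 + 8 + 5 + 5 + 4 + 3 + 4 + 6 + 5 + 3 + 2 + 3 + 1 + 1 + 0 = 79

79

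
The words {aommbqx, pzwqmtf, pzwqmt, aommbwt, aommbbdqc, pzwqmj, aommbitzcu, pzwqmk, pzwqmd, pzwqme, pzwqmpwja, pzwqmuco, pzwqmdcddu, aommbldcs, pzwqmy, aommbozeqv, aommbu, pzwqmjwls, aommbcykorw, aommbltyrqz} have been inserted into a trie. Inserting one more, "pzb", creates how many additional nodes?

1

"pz" is already a path in the trie; the remaining "b" must be added.
So 3 − 2 = 1 new nodes.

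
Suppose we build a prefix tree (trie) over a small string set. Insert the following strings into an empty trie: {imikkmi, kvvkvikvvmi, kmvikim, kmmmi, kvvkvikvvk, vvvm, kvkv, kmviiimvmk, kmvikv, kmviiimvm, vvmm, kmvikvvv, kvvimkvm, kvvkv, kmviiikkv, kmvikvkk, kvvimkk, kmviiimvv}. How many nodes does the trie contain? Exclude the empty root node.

57

Count nodes per top-level branch (shared prefixes stored once):
  'i'-branch (imikkmi): 7 nodes
  'k'-branch (kmmmi, kmviiikkv, kmviiimvm, kmviiimvmk, kmviiimvv, kmvikim, kmvikv, kmvikvkk, kmvikvvv, kvkv, kvvimkk, kvvimkvm, kvvkv, kvvkvikvvk, kvvkvikvvmi): 44 nodes
  'v'-branch (vvmm, vvvm): 6 nodes
Sum: 57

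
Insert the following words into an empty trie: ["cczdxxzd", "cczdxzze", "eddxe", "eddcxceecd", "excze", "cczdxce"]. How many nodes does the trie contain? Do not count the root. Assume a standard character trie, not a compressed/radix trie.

Count nodes per top-level branch (shared prefixes stored once):
  'c'-branch (cczdxce, cczdxxzd, cczdxzze): 13 nodes
  'e'-branch (eddcxceecd, eddxe, excze): 16 nodes
Sum: 29

29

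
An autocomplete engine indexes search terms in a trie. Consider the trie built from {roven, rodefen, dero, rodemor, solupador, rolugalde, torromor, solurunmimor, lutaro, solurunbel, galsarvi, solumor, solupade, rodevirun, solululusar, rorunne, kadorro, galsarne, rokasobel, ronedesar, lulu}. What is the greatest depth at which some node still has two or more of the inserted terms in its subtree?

Equivalently: take the maximum, over all pairs, of their longest common prefix length.
"solupade" and "solupador" agree on "solupad" (7 characters) before diverging; nothing deeper is shared.
Longest shared-prefix length: 7

7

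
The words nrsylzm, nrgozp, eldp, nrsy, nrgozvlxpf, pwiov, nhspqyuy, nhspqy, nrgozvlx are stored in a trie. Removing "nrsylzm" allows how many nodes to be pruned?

3

Walk "nrsylzm" from the leaf back toward the root, removing each node that no remaining word uses.
The suffix "lzm" (3 nodes) is used only by "nrsylzm"; "nrsy" is itself a stored word, so pruning stops there.
Nodes removed: 3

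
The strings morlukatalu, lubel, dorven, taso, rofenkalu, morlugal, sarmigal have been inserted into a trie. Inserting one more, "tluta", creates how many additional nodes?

4

The longest prefix of "tluta" already in the trie is "t" (length 1).
Each of the 4 remaining characters creates one node.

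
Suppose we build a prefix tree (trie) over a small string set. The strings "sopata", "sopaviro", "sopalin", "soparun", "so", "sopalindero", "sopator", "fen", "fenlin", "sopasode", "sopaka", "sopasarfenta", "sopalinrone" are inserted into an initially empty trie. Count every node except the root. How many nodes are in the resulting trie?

Insert word by word; a character creates a node only if that edge doesn't already exist:
  "sopata" → 6 new (s, o, p, a, t, a)
  "sopaviro" → prefix "sopa" already present; 4 new (v, i, r, o)
  "sopalin" → prefix "sopa" already present; 3 new (l, i, n)
  "soparun" → prefix "sopa" already present; 3 new (r, u, n)
  "so" → prefix "so" already present; 0 new (none)
  "sopalindero" → prefix "sopalin" already present; 4 new (d, e, r, o)
  "sopator" → prefix "sopat" already present; 2 new (o, r)
  "fen" → 3 new (f, e, n)
  "fenlin" → prefix "fen" already present; 3 new (l, i, n)
  "sopasode" → prefix "sopa" already present; 4 new (s, o, d, e)
  "sopaka" → prefix "sopa" already present; 2 new (k, a)
  "sopasarfenta" → prefix "sopas" already present; 7 new (a, r, f, e, n, t, a)
  "sopalinrone" → prefix "sopalin" already present; 4 new (r, o, n, e)
Total nodes = 6 + 4 + 3 + 3 + 0 + 4 + 2 + 3 + 3 + 4 + 2 + 7 + 4 = 45

45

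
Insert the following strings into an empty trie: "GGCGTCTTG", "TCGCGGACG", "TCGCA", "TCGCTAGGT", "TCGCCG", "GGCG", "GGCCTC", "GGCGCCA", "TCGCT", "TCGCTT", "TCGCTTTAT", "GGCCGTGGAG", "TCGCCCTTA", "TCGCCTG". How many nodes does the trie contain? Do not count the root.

48

Insert word by word; a character creates a node only if that edge doesn't already exist:
  "GGCGTCTTG" → 9 new (G, G, C, G, T, C, T, T, G)
  "TCGCGGACG" → 9 new (T, C, G, C, G, G, A, C, G)
  "TCGCA" → prefix "TCGC" already present; 1 new (A)
  "TCGCTAGGT" → prefix "TCGC" already present; 5 new (T, A, G, G, T)
  "TCGCCG" → prefix "TCGC" already present; 2 new (C, G)
  "GGCG" → prefix "GGCG" already present; 0 new (none)
  "GGCCTC" → prefix "GGC" already present; 3 new (C, T, C)
  "GGCGCCA" → prefix "GGCG" already present; 3 new (C, C, A)
  "TCGCT" → prefix "TCGCT" already present; 0 new (none)
  "TCGCTT" → prefix "TCGCT" already present; 1 new (T)
  "TCGCTTTAT" → prefix "TCGCTT" already present; 3 new (T, A, T)
  "GGCCGTGGAG" → prefix "GGCC" already present; 6 new (G, T, G, G, A, G)
  "TCGCCCTTA" → prefix "TCGCC" already present; 4 new (C, T, T, A)
  "TCGCCTG" → prefix "TCGCC" already present; 2 new (T, G)
Total nodes = 9 + 9 + 1 + 5 + 2 + 0 + 3 + 3 + 0 + 1 + 3 + 6 + 4 + 2 = 48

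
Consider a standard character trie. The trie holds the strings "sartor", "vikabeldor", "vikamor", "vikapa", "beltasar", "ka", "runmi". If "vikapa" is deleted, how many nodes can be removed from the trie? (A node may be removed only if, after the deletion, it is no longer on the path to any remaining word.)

2

Walk "vikapa" from the leaf back toward the root, removing each node that no remaining word uses.
The suffix "pa" (2 nodes) is used only by "vikapa"; the node for "vika" still has the child "b", so pruning stops there.
Nodes removed: 2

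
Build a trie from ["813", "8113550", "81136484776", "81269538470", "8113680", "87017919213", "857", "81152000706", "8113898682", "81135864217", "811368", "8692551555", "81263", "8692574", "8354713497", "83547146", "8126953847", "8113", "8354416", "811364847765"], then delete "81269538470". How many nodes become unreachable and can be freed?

After clearing the end-marker at "81269538470", prune upward until reaching a node still needed by another word.
The suffix "0" (1 node) is used only by "81269538470"; "8126953847" is itself a stored word, so pruning stops there.
Nodes removed: 1

1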